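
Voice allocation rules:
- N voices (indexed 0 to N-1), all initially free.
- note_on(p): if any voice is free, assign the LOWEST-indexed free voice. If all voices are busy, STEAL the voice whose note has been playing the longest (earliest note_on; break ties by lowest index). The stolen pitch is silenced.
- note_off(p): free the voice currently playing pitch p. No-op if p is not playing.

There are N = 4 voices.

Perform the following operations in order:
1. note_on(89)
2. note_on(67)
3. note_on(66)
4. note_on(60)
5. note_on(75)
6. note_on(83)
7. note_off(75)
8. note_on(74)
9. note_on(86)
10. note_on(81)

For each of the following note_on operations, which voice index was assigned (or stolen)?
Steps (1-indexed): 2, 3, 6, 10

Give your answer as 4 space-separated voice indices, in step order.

Answer: 1 2 1 3

Derivation:
Op 1: note_on(89): voice 0 is free -> assigned | voices=[89 - - -]
Op 2: note_on(67): voice 1 is free -> assigned | voices=[89 67 - -]
Op 3: note_on(66): voice 2 is free -> assigned | voices=[89 67 66 -]
Op 4: note_on(60): voice 3 is free -> assigned | voices=[89 67 66 60]
Op 5: note_on(75): all voices busy, STEAL voice 0 (pitch 89, oldest) -> assign | voices=[75 67 66 60]
Op 6: note_on(83): all voices busy, STEAL voice 1 (pitch 67, oldest) -> assign | voices=[75 83 66 60]
Op 7: note_off(75): free voice 0 | voices=[- 83 66 60]
Op 8: note_on(74): voice 0 is free -> assigned | voices=[74 83 66 60]
Op 9: note_on(86): all voices busy, STEAL voice 2 (pitch 66, oldest) -> assign | voices=[74 83 86 60]
Op 10: note_on(81): all voices busy, STEAL voice 3 (pitch 60, oldest) -> assign | voices=[74 83 86 81]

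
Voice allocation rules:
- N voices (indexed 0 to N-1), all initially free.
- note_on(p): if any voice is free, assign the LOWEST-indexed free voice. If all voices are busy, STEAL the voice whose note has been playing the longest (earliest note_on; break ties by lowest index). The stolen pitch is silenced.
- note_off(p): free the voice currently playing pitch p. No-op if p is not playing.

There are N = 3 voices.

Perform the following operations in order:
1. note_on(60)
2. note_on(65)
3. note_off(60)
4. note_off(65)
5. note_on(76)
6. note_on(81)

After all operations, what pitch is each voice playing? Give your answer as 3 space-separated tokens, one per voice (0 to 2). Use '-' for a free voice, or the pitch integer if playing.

Answer: 76 81 -

Derivation:
Op 1: note_on(60): voice 0 is free -> assigned | voices=[60 - -]
Op 2: note_on(65): voice 1 is free -> assigned | voices=[60 65 -]
Op 3: note_off(60): free voice 0 | voices=[- 65 -]
Op 4: note_off(65): free voice 1 | voices=[- - -]
Op 5: note_on(76): voice 0 is free -> assigned | voices=[76 - -]
Op 6: note_on(81): voice 1 is free -> assigned | voices=[76 81 -]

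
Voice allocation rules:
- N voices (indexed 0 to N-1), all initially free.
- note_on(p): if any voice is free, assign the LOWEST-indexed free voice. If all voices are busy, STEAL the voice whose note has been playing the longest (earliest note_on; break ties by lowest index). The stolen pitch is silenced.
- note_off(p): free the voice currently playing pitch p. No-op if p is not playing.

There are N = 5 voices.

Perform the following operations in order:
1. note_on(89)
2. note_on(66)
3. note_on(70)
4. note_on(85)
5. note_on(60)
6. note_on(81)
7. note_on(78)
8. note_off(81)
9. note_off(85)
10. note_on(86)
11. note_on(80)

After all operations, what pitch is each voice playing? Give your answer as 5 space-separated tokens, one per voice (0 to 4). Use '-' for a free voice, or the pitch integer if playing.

Answer: 86 78 70 80 60

Derivation:
Op 1: note_on(89): voice 0 is free -> assigned | voices=[89 - - - -]
Op 2: note_on(66): voice 1 is free -> assigned | voices=[89 66 - - -]
Op 3: note_on(70): voice 2 is free -> assigned | voices=[89 66 70 - -]
Op 4: note_on(85): voice 3 is free -> assigned | voices=[89 66 70 85 -]
Op 5: note_on(60): voice 4 is free -> assigned | voices=[89 66 70 85 60]
Op 6: note_on(81): all voices busy, STEAL voice 0 (pitch 89, oldest) -> assign | voices=[81 66 70 85 60]
Op 7: note_on(78): all voices busy, STEAL voice 1 (pitch 66, oldest) -> assign | voices=[81 78 70 85 60]
Op 8: note_off(81): free voice 0 | voices=[- 78 70 85 60]
Op 9: note_off(85): free voice 3 | voices=[- 78 70 - 60]
Op 10: note_on(86): voice 0 is free -> assigned | voices=[86 78 70 - 60]
Op 11: note_on(80): voice 3 is free -> assigned | voices=[86 78 70 80 60]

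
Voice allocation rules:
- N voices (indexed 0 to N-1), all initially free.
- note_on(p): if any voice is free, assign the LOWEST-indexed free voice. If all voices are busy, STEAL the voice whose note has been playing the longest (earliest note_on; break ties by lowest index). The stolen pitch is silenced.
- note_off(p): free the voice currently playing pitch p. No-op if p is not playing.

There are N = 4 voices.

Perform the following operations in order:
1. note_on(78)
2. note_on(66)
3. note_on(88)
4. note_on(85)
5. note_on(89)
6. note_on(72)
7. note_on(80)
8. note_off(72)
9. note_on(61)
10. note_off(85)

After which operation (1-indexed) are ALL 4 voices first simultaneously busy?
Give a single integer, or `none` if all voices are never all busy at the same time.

Answer: 4

Derivation:
Op 1: note_on(78): voice 0 is free -> assigned | voices=[78 - - -]
Op 2: note_on(66): voice 1 is free -> assigned | voices=[78 66 - -]
Op 3: note_on(88): voice 2 is free -> assigned | voices=[78 66 88 -]
Op 4: note_on(85): voice 3 is free -> assigned | voices=[78 66 88 85]
Op 5: note_on(89): all voices busy, STEAL voice 0 (pitch 78, oldest) -> assign | voices=[89 66 88 85]
Op 6: note_on(72): all voices busy, STEAL voice 1 (pitch 66, oldest) -> assign | voices=[89 72 88 85]
Op 7: note_on(80): all voices busy, STEAL voice 2 (pitch 88, oldest) -> assign | voices=[89 72 80 85]
Op 8: note_off(72): free voice 1 | voices=[89 - 80 85]
Op 9: note_on(61): voice 1 is free -> assigned | voices=[89 61 80 85]
Op 10: note_off(85): free voice 3 | voices=[89 61 80 -]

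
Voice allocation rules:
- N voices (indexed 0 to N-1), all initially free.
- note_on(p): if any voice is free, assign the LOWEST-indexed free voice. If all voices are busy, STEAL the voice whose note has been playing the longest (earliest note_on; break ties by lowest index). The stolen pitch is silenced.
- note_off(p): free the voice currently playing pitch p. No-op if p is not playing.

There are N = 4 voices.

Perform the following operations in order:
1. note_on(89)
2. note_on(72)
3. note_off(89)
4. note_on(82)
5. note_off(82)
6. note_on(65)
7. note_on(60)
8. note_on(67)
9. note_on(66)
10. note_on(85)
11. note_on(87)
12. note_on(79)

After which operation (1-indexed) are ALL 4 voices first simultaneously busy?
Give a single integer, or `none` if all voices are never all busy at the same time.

Answer: 8

Derivation:
Op 1: note_on(89): voice 0 is free -> assigned | voices=[89 - - -]
Op 2: note_on(72): voice 1 is free -> assigned | voices=[89 72 - -]
Op 3: note_off(89): free voice 0 | voices=[- 72 - -]
Op 4: note_on(82): voice 0 is free -> assigned | voices=[82 72 - -]
Op 5: note_off(82): free voice 0 | voices=[- 72 - -]
Op 6: note_on(65): voice 0 is free -> assigned | voices=[65 72 - -]
Op 7: note_on(60): voice 2 is free -> assigned | voices=[65 72 60 -]
Op 8: note_on(67): voice 3 is free -> assigned | voices=[65 72 60 67]
Op 9: note_on(66): all voices busy, STEAL voice 1 (pitch 72, oldest) -> assign | voices=[65 66 60 67]
Op 10: note_on(85): all voices busy, STEAL voice 0 (pitch 65, oldest) -> assign | voices=[85 66 60 67]
Op 11: note_on(87): all voices busy, STEAL voice 2 (pitch 60, oldest) -> assign | voices=[85 66 87 67]
Op 12: note_on(79): all voices busy, STEAL voice 3 (pitch 67, oldest) -> assign | voices=[85 66 87 79]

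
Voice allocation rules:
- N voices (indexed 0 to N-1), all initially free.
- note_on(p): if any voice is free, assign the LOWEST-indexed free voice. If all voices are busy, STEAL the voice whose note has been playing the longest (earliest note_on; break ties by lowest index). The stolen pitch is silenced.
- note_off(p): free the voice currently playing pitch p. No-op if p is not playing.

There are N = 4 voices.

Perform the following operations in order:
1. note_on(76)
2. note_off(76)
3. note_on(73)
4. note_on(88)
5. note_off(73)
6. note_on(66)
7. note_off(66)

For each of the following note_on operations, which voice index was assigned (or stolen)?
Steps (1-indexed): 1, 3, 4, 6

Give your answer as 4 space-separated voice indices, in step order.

Answer: 0 0 1 0

Derivation:
Op 1: note_on(76): voice 0 is free -> assigned | voices=[76 - - -]
Op 2: note_off(76): free voice 0 | voices=[- - - -]
Op 3: note_on(73): voice 0 is free -> assigned | voices=[73 - - -]
Op 4: note_on(88): voice 1 is free -> assigned | voices=[73 88 - -]
Op 5: note_off(73): free voice 0 | voices=[- 88 - -]
Op 6: note_on(66): voice 0 is free -> assigned | voices=[66 88 - -]
Op 7: note_off(66): free voice 0 | voices=[- 88 - -]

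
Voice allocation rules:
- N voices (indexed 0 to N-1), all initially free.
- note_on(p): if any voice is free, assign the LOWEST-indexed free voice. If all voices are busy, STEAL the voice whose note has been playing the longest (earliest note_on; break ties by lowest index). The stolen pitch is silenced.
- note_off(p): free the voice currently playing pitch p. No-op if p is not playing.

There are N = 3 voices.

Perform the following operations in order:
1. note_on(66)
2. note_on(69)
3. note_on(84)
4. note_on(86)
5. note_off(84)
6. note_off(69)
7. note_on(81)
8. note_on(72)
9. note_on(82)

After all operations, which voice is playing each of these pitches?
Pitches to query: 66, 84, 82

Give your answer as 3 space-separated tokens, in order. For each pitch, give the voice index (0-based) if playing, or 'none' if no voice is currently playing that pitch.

Answer: none none 0

Derivation:
Op 1: note_on(66): voice 0 is free -> assigned | voices=[66 - -]
Op 2: note_on(69): voice 1 is free -> assigned | voices=[66 69 -]
Op 3: note_on(84): voice 2 is free -> assigned | voices=[66 69 84]
Op 4: note_on(86): all voices busy, STEAL voice 0 (pitch 66, oldest) -> assign | voices=[86 69 84]
Op 5: note_off(84): free voice 2 | voices=[86 69 -]
Op 6: note_off(69): free voice 1 | voices=[86 - -]
Op 7: note_on(81): voice 1 is free -> assigned | voices=[86 81 -]
Op 8: note_on(72): voice 2 is free -> assigned | voices=[86 81 72]
Op 9: note_on(82): all voices busy, STEAL voice 0 (pitch 86, oldest) -> assign | voices=[82 81 72]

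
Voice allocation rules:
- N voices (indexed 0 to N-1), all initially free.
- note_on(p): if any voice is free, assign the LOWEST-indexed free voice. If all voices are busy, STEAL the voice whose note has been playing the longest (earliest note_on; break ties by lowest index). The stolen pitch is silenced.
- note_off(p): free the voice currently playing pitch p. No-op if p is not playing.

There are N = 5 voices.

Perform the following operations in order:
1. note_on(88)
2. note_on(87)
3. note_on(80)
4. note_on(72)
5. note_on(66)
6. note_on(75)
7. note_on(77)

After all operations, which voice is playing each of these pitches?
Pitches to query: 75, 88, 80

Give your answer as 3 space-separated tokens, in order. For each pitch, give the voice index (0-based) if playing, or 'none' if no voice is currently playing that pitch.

Op 1: note_on(88): voice 0 is free -> assigned | voices=[88 - - - -]
Op 2: note_on(87): voice 1 is free -> assigned | voices=[88 87 - - -]
Op 3: note_on(80): voice 2 is free -> assigned | voices=[88 87 80 - -]
Op 4: note_on(72): voice 3 is free -> assigned | voices=[88 87 80 72 -]
Op 5: note_on(66): voice 4 is free -> assigned | voices=[88 87 80 72 66]
Op 6: note_on(75): all voices busy, STEAL voice 0 (pitch 88, oldest) -> assign | voices=[75 87 80 72 66]
Op 7: note_on(77): all voices busy, STEAL voice 1 (pitch 87, oldest) -> assign | voices=[75 77 80 72 66]

Answer: 0 none 2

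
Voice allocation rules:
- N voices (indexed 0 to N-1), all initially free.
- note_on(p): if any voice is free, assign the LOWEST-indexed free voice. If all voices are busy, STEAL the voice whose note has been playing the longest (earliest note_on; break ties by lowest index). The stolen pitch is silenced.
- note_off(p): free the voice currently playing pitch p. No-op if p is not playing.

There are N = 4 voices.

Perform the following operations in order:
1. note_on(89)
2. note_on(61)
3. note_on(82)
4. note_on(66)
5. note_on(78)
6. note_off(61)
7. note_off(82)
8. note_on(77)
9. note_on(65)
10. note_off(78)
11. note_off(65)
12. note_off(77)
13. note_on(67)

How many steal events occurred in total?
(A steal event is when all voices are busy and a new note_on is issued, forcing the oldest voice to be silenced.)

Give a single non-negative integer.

Op 1: note_on(89): voice 0 is free -> assigned | voices=[89 - - -]
Op 2: note_on(61): voice 1 is free -> assigned | voices=[89 61 - -]
Op 3: note_on(82): voice 2 is free -> assigned | voices=[89 61 82 -]
Op 4: note_on(66): voice 3 is free -> assigned | voices=[89 61 82 66]
Op 5: note_on(78): all voices busy, STEAL voice 0 (pitch 89, oldest) -> assign | voices=[78 61 82 66]
Op 6: note_off(61): free voice 1 | voices=[78 - 82 66]
Op 7: note_off(82): free voice 2 | voices=[78 - - 66]
Op 8: note_on(77): voice 1 is free -> assigned | voices=[78 77 - 66]
Op 9: note_on(65): voice 2 is free -> assigned | voices=[78 77 65 66]
Op 10: note_off(78): free voice 0 | voices=[- 77 65 66]
Op 11: note_off(65): free voice 2 | voices=[- 77 - 66]
Op 12: note_off(77): free voice 1 | voices=[- - - 66]
Op 13: note_on(67): voice 0 is free -> assigned | voices=[67 - - 66]

Answer: 1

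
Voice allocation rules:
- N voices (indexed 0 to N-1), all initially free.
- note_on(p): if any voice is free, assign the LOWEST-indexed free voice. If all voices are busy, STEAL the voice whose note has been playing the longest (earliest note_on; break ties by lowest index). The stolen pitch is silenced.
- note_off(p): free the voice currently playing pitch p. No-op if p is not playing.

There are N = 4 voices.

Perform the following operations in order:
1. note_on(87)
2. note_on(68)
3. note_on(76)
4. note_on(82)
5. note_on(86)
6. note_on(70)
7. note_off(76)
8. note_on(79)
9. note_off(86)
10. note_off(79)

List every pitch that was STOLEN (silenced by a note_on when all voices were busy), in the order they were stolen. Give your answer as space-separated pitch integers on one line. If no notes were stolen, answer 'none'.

Answer: 87 68

Derivation:
Op 1: note_on(87): voice 0 is free -> assigned | voices=[87 - - -]
Op 2: note_on(68): voice 1 is free -> assigned | voices=[87 68 - -]
Op 3: note_on(76): voice 2 is free -> assigned | voices=[87 68 76 -]
Op 4: note_on(82): voice 3 is free -> assigned | voices=[87 68 76 82]
Op 5: note_on(86): all voices busy, STEAL voice 0 (pitch 87, oldest) -> assign | voices=[86 68 76 82]
Op 6: note_on(70): all voices busy, STEAL voice 1 (pitch 68, oldest) -> assign | voices=[86 70 76 82]
Op 7: note_off(76): free voice 2 | voices=[86 70 - 82]
Op 8: note_on(79): voice 2 is free -> assigned | voices=[86 70 79 82]
Op 9: note_off(86): free voice 0 | voices=[- 70 79 82]
Op 10: note_off(79): free voice 2 | voices=[- 70 - 82]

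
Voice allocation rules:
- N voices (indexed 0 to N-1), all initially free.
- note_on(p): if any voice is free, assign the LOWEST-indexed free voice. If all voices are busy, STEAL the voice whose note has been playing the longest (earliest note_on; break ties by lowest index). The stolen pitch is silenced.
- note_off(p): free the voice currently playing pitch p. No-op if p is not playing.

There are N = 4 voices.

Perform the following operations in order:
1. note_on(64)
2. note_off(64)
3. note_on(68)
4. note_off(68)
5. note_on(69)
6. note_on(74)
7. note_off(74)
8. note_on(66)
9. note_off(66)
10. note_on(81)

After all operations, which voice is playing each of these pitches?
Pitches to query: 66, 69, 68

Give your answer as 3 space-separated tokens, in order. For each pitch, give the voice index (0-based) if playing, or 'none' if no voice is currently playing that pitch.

Op 1: note_on(64): voice 0 is free -> assigned | voices=[64 - - -]
Op 2: note_off(64): free voice 0 | voices=[- - - -]
Op 3: note_on(68): voice 0 is free -> assigned | voices=[68 - - -]
Op 4: note_off(68): free voice 0 | voices=[- - - -]
Op 5: note_on(69): voice 0 is free -> assigned | voices=[69 - - -]
Op 6: note_on(74): voice 1 is free -> assigned | voices=[69 74 - -]
Op 7: note_off(74): free voice 1 | voices=[69 - - -]
Op 8: note_on(66): voice 1 is free -> assigned | voices=[69 66 - -]
Op 9: note_off(66): free voice 1 | voices=[69 - - -]
Op 10: note_on(81): voice 1 is free -> assigned | voices=[69 81 - -]

Answer: none 0 none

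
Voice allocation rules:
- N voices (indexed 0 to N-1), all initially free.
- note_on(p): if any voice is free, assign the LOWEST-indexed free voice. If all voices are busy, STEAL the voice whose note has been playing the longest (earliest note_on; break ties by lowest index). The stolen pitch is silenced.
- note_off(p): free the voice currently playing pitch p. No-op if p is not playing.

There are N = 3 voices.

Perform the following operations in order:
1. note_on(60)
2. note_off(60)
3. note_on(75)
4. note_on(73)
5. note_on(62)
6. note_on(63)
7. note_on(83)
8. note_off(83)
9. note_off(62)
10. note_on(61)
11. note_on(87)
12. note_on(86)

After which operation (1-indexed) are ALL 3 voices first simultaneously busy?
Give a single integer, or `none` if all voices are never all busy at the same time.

Op 1: note_on(60): voice 0 is free -> assigned | voices=[60 - -]
Op 2: note_off(60): free voice 0 | voices=[- - -]
Op 3: note_on(75): voice 0 is free -> assigned | voices=[75 - -]
Op 4: note_on(73): voice 1 is free -> assigned | voices=[75 73 -]
Op 5: note_on(62): voice 2 is free -> assigned | voices=[75 73 62]
Op 6: note_on(63): all voices busy, STEAL voice 0 (pitch 75, oldest) -> assign | voices=[63 73 62]
Op 7: note_on(83): all voices busy, STEAL voice 1 (pitch 73, oldest) -> assign | voices=[63 83 62]
Op 8: note_off(83): free voice 1 | voices=[63 - 62]
Op 9: note_off(62): free voice 2 | voices=[63 - -]
Op 10: note_on(61): voice 1 is free -> assigned | voices=[63 61 -]
Op 11: note_on(87): voice 2 is free -> assigned | voices=[63 61 87]
Op 12: note_on(86): all voices busy, STEAL voice 0 (pitch 63, oldest) -> assign | voices=[86 61 87]

Answer: 5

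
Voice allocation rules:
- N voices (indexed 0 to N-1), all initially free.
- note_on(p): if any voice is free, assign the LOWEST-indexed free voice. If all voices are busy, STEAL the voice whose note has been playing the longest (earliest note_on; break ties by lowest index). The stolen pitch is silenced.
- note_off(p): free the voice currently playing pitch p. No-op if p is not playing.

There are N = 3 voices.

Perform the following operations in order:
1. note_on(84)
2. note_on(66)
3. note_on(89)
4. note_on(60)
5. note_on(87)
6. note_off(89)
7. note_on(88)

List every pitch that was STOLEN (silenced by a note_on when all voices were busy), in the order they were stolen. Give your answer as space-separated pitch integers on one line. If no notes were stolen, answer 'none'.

Answer: 84 66

Derivation:
Op 1: note_on(84): voice 0 is free -> assigned | voices=[84 - -]
Op 2: note_on(66): voice 1 is free -> assigned | voices=[84 66 -]
Op 3: note_on(89): voice 2 is free -> assigned | voices=[84 66 89]
Op 4: note_on(60): all voices busy, STEAL voice 0 (pitch 84, oldest) -> assign | voices=[60 66 89]
Op 5: note_on(87): all voices busy, STEAL voice 1 (pitch 66, oldest) -> assign | voices=[60 87 89]
Op 6: note_off(89): free voice 2 | voices=[60 87 -]
Op 7: note_on(88): voice 2 is free -> assigned | voices=[60 87 88]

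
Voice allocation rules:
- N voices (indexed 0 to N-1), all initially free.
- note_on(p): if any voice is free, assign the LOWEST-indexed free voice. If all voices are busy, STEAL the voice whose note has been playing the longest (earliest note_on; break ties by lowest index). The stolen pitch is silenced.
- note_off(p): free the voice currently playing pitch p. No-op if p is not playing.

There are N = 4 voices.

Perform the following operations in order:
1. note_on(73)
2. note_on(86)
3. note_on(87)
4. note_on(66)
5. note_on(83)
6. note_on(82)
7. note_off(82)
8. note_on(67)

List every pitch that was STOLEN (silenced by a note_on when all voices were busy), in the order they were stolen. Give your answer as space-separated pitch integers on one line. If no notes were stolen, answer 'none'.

Op 1: note_on(73): voice 0 is free -> assigned | voices=[73 - - -]
Op 2: note_on(86): voice 1 is free -> assigned | voices=[73 86 - -]
Op 3: note_on(87): voice 2 is free -> assigned | voices=[73 86 87 -]
Op 4: note_on(66): voice 3 is free -> assigned | voices=[73 86 87 66]
Op 5: note_on(83): all voices busy, STEAL voice 0 (pitch 73, oldest) -> assign | voices=[83 86 87 66]
Op 6: note_on(82): all voices busy, STEAL voice 1 (pitch 86, oldest) -> assign | voices=[83 82 87 66]
Op 7: note_off(82): free voice 1 | voices=[83 - 87 66]
Op 8: note_on(67): voice 1 is free -> assigned | voices=[83 67 87 66]

Answer: 73 86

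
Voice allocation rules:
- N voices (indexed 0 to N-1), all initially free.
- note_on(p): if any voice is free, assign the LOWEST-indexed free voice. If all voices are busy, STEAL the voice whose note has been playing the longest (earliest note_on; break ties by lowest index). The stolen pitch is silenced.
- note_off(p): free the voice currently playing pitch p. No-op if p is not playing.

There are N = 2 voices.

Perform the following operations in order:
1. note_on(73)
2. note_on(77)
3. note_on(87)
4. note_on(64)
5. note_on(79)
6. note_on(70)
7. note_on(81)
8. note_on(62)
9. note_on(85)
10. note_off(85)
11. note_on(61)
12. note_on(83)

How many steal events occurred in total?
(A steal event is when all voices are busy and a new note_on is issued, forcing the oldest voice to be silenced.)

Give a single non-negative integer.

Answer: 8

Derivation:
Op 1: note_on(73): voice 0 is free -> assigned | voices=[73 -]
Op 2: note_on(77): voice 1 is free -> assigned | voices=[73 77]
Op 3: note_on(87): all voices busy, STEAL voice 0 (pitch 73, oldest) -> assign | voices=[87 77]
Op 4: note_on(64): all voices busy, STEAL voice 1 (pitch 77, oldest) -> assign | voices=[87 64]
Op 5: note_on(79): all voices busy, STEAL voice 0 (pitch 87, oldest) -> assign | voices=[79 64]
Op 6: note_on(70): all voices busy, STEAL voice 1 (pitch 64, oldest) -> assign | voices=[79 70]
Op 7: note_on(81): all voices busy, STEAL voice 0 (pitch 79, oldest) -> assign | voices=[81 70]
Op 8: note_on(62): all voices busy, STEAL voice 1 (pitch 70, oldest) -> assign | voices=[81 62]
Op 9: note_on(85): all voices busy, STEAL voice 0 (pitch 81, oldest) -> assign | voices=[85 62]
Op 10: note_off(85): free voice 0 | voices=[- 62]
Op 11: note_on(61): voice 0 is free -> assigned | voices=[61 62]
Op 12: note_on(83): all voices busy, STEAL voice 1 (pitch 62, oldest) -> assign | voices=[61 83]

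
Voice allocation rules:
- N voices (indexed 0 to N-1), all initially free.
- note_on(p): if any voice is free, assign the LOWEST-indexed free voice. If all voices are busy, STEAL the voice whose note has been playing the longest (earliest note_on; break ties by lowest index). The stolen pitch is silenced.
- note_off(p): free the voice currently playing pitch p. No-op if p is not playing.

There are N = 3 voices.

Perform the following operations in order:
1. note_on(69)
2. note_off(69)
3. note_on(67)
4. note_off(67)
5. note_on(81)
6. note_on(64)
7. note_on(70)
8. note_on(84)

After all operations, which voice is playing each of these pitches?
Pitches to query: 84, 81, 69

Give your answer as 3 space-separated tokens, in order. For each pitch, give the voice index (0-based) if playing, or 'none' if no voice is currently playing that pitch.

Answer: 0 none none

Derivation:
Op 1: note_on(69): voice 0 is free -> assigned | voices=[69 - -]
Op 2: note_off(69): free voice 0 | voices=[- - -]
Op 3: note_on(67): voice 0 is free -> assigned | voices=[67 - -]
Op 4: note_off(67): free voice 0 | voices=[- - -]
Op 5: note_on(81): voice 0 is free -> assigned | voices=[81 - -]
Op 6: note_on(64): voice 1 is free -> assigned | voices=[81 64 -]
Op 7: note_on(70): voice 2 is free -> assigned | voices=[81 64 70]
Op 8: note_on(84): all voices busy, STEAL voice 0 (pitch 81, oldest) -> assign | voices=[84 64 70]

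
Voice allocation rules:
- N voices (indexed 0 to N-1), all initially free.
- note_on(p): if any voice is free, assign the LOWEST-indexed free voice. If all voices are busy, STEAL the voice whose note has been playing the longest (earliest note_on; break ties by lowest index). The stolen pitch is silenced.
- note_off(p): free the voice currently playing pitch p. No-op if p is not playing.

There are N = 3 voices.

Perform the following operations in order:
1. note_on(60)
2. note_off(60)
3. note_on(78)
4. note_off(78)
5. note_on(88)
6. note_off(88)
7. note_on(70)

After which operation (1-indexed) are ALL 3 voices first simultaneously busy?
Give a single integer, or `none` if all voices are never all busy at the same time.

Op 1: note_on(60): voice 0 is free -> assigned | voices=[60 - -]
Op 2: note_off(60): free voice 0 | voices=[- - -]
Op 3: note_on(78): voice 0 is free -> assigned | voices=[78 - -]
Op 4: note_off(78): free voice 0 | voices=[- - -]
Op 5: note_on(88): voice 0 is free -> assigned | voices=[88 - -]
Op 6: note_off(88): free voice 0 | voices=[- - -]
Op 7: note_on(70): voice 0 is free -> assigned | voices=[70 - -]

Answer: none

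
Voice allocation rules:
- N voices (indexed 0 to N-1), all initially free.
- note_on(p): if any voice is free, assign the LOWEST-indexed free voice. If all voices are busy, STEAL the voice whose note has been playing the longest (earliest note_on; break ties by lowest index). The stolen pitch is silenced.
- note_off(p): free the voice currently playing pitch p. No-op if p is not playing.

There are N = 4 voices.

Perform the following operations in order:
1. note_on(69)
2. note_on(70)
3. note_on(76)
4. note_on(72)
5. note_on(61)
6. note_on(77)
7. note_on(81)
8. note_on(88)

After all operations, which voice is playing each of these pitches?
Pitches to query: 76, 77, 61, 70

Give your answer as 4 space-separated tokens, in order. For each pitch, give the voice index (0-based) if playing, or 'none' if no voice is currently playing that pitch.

Op 1: note_on(69): voice 0 is free -> assigned | voices=[69 - - -]
Op 2: note_on(70): voice 1 is free -> assigned | voices=[69 70 - -]
Op 3: note_on(76): voice 2 is free -> assigned | voices=[69 70 76 -]
Op 4: note_on(72): voice 3 is free -> assigned | voices=[69 70 76 72]
Op 5: note_on(61): all voices busy, STEAL voice 0 (pitch 69, oldest) -> assign | voices=[61 70 76 72]
Op 6: note_on(77): all voices busy, STEAL voice 1 (pitch 70, oldest) -> assign | voices=[61 77 76 72]
Op 7: note_on(81): all voices busy, STEAL voice 2 (pitch 76, oldest) -> assign | voices=[61 77 81 72]
Op 8: note_on(88): all voices busy, STEAL voice 3 (pitch 72, oldest) -> assign | voices=[61 77 81 88]

Answer: none 1 0 none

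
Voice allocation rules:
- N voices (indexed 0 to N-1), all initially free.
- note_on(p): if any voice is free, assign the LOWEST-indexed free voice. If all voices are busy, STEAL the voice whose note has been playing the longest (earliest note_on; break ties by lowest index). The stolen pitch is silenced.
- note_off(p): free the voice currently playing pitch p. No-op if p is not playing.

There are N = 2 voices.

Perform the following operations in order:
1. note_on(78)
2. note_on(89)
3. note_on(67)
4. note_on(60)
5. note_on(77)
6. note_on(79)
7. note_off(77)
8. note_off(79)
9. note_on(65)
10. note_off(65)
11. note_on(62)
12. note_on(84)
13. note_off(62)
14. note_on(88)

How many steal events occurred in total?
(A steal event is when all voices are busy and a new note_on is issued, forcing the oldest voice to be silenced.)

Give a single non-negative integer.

Op 1: note_on(78): voice 0 is free -> assigned | voices=[78 -]
Op 2: note_on(89): voice 1 is free -> assigned | voices=[78 89]
Op 3: note_on(67): all voices busy, STEAL voice 0 (pitch 78, oldest) -> assign | voices=[67 89]
Op 4: note_on(60): all voices busy, STEAL voice 1 (pitch 89, oldest) -> assign | voices=[67 60]
Op 5: note_on(77): all voices busy, STEAL voice 0 (pitch 67, oldest) -> assign | voices=[77 60]
Op 6: note_on(79): all voices busy, STEAL voice 1 (pitch 60, oldest) -> assign | voices=[77 79]
Op 7: note_off(77): free voice 0 | voices=[- 79]
Op 8: note_off(79): free voice 1 | voices=[- -]
Op 9: note_on(65): voice 0 is free -> assigned | voices=[65 -]
Op 10: note_off(65): free voice 0 | voices=[- -]
Op 11: note_on(62): voice 0 is free -> assigned | voices=[62 -]
Op 12: note_on(84): voice 1 is free -> assigned | voices=[62 84]
Op 13: note_off(62): free voice 0 | voices=[- 84]
Op 14: note_on(88): voice 0 is free -> assigned | voices=[88 84]

Answer: 4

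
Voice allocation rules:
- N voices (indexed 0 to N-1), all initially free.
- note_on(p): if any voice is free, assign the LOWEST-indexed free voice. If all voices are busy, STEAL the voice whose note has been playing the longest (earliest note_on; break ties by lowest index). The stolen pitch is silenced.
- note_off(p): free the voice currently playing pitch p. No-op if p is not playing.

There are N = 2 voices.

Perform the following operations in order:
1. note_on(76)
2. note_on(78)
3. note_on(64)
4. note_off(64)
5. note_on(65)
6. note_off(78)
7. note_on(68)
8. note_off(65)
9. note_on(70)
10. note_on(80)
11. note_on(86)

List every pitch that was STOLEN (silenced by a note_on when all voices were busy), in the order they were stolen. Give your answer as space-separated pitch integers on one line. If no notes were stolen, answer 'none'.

Answer: 76 68 70

Derivation:
Op 1: note_on(76): voice 0 is free -> assigned | voices=[76 -]
Op 2: note_on(78): voice 1 is free -> assigned | voices=[76 78]
Op 3: note_on(64): all voices busy, STEAL voice 0 (pitch 76, oldest) -> assign | voices=[64 78]
Op 4: note_off(64): free voice 0 | voices=[- 78]
Op 5: note_on(65): voice 0 is free -> assigned | voices=[65 78]
Op 6: note_off(78): free voice 1 | voices=[65 -]
Op 7: note_on(68): voice 1 is free -> assigned | voices=[65 68]
Op 8: note_off(65): free voice 0 | voices=[- 68]
Op 9: note_on(70): voice 0 is free -> assigned | voices=[70 68]
Op 10: note_on(80): all voices busy, STEAL voice 1 (pitch 68, oldest) -> assign | voices=[70 80]
Op 11: note_on(86): all voices busy, STEAL voice 0 (pitch 70, oldest) -> assign | voices=[86 80]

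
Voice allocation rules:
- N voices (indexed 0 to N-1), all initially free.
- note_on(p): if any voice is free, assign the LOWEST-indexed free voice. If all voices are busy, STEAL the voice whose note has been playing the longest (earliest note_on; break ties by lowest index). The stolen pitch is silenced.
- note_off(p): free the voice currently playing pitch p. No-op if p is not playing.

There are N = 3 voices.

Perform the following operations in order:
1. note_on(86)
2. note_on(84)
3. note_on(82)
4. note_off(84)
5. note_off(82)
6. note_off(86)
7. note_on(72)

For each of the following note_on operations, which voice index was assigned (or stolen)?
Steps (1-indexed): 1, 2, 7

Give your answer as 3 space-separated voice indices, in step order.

Answer: 0 1 0

Derivation:
Op 1: note_on(86): voice 0 is free -> assigned | voices=[86 - -]
Op 2: note_on(84): voice 1 is free -> assigned | voices=[86 84 -]
Op 3: note_on(82): voice 2 is free -> assigned | voices=[86 84 82]
Op 4: note_off(84): free voice 1 | voices=[86 - 82]
Op 5: note_off(82): free voice 2 | voices=[86 - -]
Op 6: note_off(86): free voice 0 | voices=[- - -]
Op 7: note_on(72): voice 0 is free -> assigned | voices=[72 - -]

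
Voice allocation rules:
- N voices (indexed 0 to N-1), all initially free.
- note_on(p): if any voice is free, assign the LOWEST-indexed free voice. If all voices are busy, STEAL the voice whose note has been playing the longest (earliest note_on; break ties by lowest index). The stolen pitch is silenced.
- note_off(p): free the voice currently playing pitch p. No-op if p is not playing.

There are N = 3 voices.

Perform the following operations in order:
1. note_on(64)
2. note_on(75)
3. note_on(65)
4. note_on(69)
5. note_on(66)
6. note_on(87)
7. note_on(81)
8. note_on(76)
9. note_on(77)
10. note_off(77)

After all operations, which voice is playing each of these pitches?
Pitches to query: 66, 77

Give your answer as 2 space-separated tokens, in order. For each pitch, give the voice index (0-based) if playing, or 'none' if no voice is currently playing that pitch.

Op 1: note_on(64): voice 0 is free -> assigned | voices=[64 - -]
Op 2: note_on(75): voice 1 is free -> assigned | voices=[64 75 -]
Op 3: note_on(65): voice 2 is free -> assigned | voices=[64 75 65]
Op 4: note_on(69): all voices busy, STEAL voice 0 (pitch 64, oldest) -> assign | voices=[69 75 65]
Op 5: note_on(66): all voices busy, STEAL voice 1 (pitch 75, oldest) -> assign | voices=[69 66 65]
Op 6: note_on(87): all voices busy, STEAL voice 2 (pitch 65, oldest) -> assign | voices=[69 66 87]
Op 7: note_on(81): all voices busy, STEAL voice 0 (pitch 69, oldest) -> assign | voices=[81 66 87]
Op 8: note_on(76): all voices busy, STEAL voice 1 (pitch 66, oldest) -> assign | voices=[81 76 87]
Op 9: note_on(77): all voices busy, STEAL voice 2 (pitch 87, oldest) -> assign | voices=[81 76 77]
Op 10: note_off(77): free voice 2 | voices=[81 76 -]

Answer: none none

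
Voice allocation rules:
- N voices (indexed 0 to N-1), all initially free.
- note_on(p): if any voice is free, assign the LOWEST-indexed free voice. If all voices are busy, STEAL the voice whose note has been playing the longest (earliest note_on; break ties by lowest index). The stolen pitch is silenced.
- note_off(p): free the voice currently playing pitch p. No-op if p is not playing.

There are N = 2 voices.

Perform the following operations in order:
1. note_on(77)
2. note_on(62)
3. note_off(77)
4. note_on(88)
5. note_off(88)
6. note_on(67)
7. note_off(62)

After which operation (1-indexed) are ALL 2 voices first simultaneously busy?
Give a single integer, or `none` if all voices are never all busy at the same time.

Op 1: note_on(77): voice 0 is free -> assigned | voices=[77 -]
Op 2: note_on(62): voice 1 is free -> assigned | voices=[77 62]
Op 3: note_off(77): free voice 0 | voices=[- 62]
Op 4: note_on(88): voice 0 is free -> assigned | voices=[88 62]
Op 5: note_off(88): free voice 0 | voices=[- 62]
Op 6: note_on(67): voice 0 is free -> assigned | voices=[67 62]
Op 7: note_off(62): free voice 1 | voices=[67 -]

Answer: 2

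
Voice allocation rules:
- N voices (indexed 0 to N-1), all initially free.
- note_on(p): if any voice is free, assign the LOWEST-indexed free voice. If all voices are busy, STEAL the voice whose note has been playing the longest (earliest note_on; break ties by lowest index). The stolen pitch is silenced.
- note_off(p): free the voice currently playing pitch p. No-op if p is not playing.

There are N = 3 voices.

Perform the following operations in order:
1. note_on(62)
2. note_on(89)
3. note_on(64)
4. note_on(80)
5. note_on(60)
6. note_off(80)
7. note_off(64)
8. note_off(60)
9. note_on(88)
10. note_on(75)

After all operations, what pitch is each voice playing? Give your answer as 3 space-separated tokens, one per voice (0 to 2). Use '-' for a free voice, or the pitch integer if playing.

Answer: 88 75 -

Derivation:
Op 1: note_on(62): voice 0 is free -> assigned | voices=[62 - -]
Op 2: note_on(89): voice 1 is free -> assigned | voices=[62 89 -]
Op 3: note_on(64): voice 2 is free -> assigned | voices=[62 89 64]
Op 4: note_on(80): all voices busy, STEAL voice 0 (pitch 62, oldest) -> assign | voices=[80 89 64]
Op 5: note_on(60): all voices busy, STEAL voice 1 (pitch 89, oldest) -> assign | voices=[80 60 64]
Op 6: note_off(80): free voice 0 | voices=[- 60 64]
Op 7: note_off(64): free voice 2 | voices=[- 60 -]
Op 8: note_off(60): free voice 1 | voices=[- - -]
Op 9: note_on(88): voice 0 is free -> assigned | voices=[88 - -]
Op 10: note_on(75): voice 1 is free -> assigned | voices=[88 75 -]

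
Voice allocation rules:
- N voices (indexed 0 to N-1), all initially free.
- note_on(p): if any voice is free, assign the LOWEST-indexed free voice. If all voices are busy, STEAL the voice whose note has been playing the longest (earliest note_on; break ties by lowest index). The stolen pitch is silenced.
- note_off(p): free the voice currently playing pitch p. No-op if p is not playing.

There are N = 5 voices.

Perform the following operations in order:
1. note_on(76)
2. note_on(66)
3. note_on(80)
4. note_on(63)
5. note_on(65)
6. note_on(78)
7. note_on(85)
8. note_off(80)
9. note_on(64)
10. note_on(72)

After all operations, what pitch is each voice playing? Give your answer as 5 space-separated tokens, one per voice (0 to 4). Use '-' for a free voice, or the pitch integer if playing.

Answer: 78 85 64 72 65

Derivation:
Op 1: note_on(76): voice 0 is free -> assigned | voices=[76 - - - -]
Op 2: note_on(66): voice 1 is free -> assigned | voices=[76 66 - - -]
Op 3: note_on(80): voice 2 is free -> assigned | voices=[76 66 80 - -]
Op 4: note_on(63): voice 3 is free -> assigned | voices=[76 66 80 63 -]
Op 5: note_on(65): voice 4 is free -> assigned | voices=[76 66 80 63 65]
Op 6: note_on(78): all voices busy, STEAL voice 0 (pitch 76, oldest) -> assign | voices=[78 66 80 63 65]
Op 7: note_on(85): all voices busy, STEAL voice 1 (pitch 66, oldest) -> assign | voices=[78 85 80 63 65]
Op 8: note_off(80): free voice 2 | voices=[78 85 - 63 65]
Op 9: note_on(64): voice 2 is free -> assigned | voices=[78 85 64 63 65]
Op 10: note_on(72): all voices busy, STEAL voice 3 (pitch 63, oldest) -> assign | voices=[78 85 64 72 65]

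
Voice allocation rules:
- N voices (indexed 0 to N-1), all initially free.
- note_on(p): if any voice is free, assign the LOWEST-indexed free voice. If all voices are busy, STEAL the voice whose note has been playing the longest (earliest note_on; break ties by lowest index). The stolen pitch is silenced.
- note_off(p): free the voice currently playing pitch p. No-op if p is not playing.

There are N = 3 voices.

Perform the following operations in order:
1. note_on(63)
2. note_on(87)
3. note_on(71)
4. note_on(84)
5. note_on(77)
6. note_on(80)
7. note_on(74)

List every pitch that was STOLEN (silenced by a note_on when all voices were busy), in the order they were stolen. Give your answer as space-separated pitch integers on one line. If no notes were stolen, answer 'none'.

Answer: 63 87 71 84

Derivation:
Op 1: note_on(63): voice 0 is free -> assigned | voices=[63 - -]
Op 2: note_on(87): voice 1 is free -> assigned | voices=[63 87 -]
Op 3: note_on(71): voice 2 is free -> assigned | voices=[63 87 71]
Op 4: note_on(84): all voices busy, STEAL voice 0 (pitch 63, oldest) -> assign | voices=[84 87 71]
Op 5: note_on(77): all voices busy, STEAL voice 1 (pitch 87, oldest) -> assign | voices=[84 77 71]
Op 6: note_on(80): all voices busy, STEAL voice 2 (pitch 71, oldest) -> assign | voices=[84 77 80]
Op 7: note_on(74): all voices busy, STEAL voice 0 (pitch 84, oldest) -> assign | voices=[74 77 80]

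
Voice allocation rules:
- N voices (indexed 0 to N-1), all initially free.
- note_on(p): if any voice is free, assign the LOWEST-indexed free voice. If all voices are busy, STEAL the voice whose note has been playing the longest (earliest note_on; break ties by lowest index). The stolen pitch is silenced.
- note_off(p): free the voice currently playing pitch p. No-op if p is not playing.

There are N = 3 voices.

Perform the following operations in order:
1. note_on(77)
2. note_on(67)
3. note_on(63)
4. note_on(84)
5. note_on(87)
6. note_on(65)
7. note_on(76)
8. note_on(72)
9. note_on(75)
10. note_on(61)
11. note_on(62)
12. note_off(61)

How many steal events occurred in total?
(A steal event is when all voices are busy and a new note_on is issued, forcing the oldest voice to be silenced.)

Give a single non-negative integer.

Op 1: note_on(77): voice 0 is free -> assigned | voices=[77 - -]
Op 2: note_on(67): voice 1 is free -> assigned | voices=[77 67 -]
Op 3: note_on(63): voice 2 is free -> assigned | voices=[77 67 63]
Op 4: note_on(84): all voices busy, STEAL voice 0 (pitch 77, oldest) -> assign | voices=[84 67 63]
Op 5: note_on(87): all voices busy, STEAL voice 1 (pitch 67, oldest) -> assign | voices=[84 87 63]
Op 6: note_on(65): all voices busy, STEAL voice 2 (pitch 63, oldest) -> assign | voices=[84 87 65]
Op 7: note_on(76): all voices busy, STEAL voice 0 (pitch 84, oldest) -> assign | voices=[76 87 65]
Op 8: note_on(72): all voices busy, STEAL voice 1 (pitch 87, oldest) -> assign | voices=[76 72 65]
Op 9: note_on(75): all voices busy, STEAL voice 2 (pitch 65, oldest) -> assign | voices=[76 72 75]
Op 10: note_on(61): all voices busy, STEAL voice 0 (pitch 76, oldest) -> assign | voices=[61 72 75]
Op 11: note_on(62): all voices busy, STEAL voice 1 (pitch 72, oldest) -> assign | voices=[61 62 75]
Op 12: note_off(61): free voice 0 | voices=[- 62 75]

Answer: 8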